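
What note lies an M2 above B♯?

C##

B up a major second is C#, so the target letter is C.
From B#, a major second is 2 semitones up: C##.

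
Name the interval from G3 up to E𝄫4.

The letter names run G→E, a span of 5 letter steps, so the interval is some kind of sixth.
G to Ebb is 7 semitones. A major sixth is 9, so 7 makes it diminished.

diminished sixth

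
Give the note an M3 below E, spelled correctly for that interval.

A third below E lands on the letter C.
A major third spans 4 semitones, so E moves to pitch class 0. On the letter C that is C.

C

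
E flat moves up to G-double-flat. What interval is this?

The letter names run E→G, a span of 2 letter steps, so the interval is some kind of third.
Eb to Gbb is 2 semitones. A major third is 4, so 2 makes it diminished.

diminished third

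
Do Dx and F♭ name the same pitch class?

D## is pitch class 4; Fb is pitch class 4.
All spellings map to pitch class 4, so they are enharmonically equivalent.

Yes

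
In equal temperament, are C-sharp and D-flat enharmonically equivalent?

Yes

C# = pitch class 1 and Db = pitch class 1 — the same pitch class, so they are enharmonic equivalents.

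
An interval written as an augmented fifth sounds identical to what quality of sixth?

An augmented fifth spans 8 semitones.
A sixth spanning 8 semitones is minor (the major sixth is 9).

minor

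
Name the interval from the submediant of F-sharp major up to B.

The submediant of F# major is D#.
D# up to B: letters D→B make it a sixth; 8 semitones makes it minor.

minor sixth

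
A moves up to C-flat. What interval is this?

Counting letters A–B–C gives a third.
A→Cb = 2 semitones, 2 narrower than the major third (4), so diminished.

diminished third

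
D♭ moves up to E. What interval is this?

The letter names run D→E, a span of 1 letter step, so the interval is some kind of second.
Db to E is 3 semitones. A major second is 2, so 3 makes it augmented.

augmented second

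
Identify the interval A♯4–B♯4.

major second

Counting letters A–B gives a second.
A#→B# = 2 semitones, exactly the major second.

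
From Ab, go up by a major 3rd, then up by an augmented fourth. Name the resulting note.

A major third up from Ab is C (letter C, 4 semitones up).
An augmented fourth up from C is F# (letter F, 6 semitones up).

F#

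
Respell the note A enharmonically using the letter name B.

A is pitch class 9. The letter B alone is pitch class 11.
To reach pitch class 9 from B requires an offset of -2 semitones, i.e. double flat: Bbb.

Bbb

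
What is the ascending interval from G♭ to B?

augmented third

Counting letters G–A–B gives a third.
Gb→B = 5 semitones, 1 wider than the major third (4), so augmented.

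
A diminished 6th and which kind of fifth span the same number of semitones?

A diminished sixth spans 7 semitones.
A fifth spanning 7 semitones is perfect (the perfect fifth is 7).

perfect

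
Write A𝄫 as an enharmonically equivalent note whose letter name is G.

G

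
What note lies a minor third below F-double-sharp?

A third below F lands on the letter D.
A minor third spans 3 semitones, so F## moves to pitch class 4. On the letter D that is D##.

D##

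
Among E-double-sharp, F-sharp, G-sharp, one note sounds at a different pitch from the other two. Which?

In 12-tone equal temperament, enharmonic equivalents share a pitch class. E## is pitch class 6; F# is pitch class 6; G# is pitch class 8.
E## and F# share pitch class 6, while G# is pitch class 8.

G#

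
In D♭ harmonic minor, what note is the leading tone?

C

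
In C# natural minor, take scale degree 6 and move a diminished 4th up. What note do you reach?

Scale degree 6 of C# natural minor is A.
A diminished fourth (4 semitones) above A lands on the letter D, giving Db.

Db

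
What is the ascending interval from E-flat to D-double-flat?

Counting letters E–F–G–A–B–C–D gives a seventh.
Eb→Dbb = 9 semitones, 2 narrower than the major seventh (11), so diminished.

diminished seventh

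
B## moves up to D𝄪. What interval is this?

minor third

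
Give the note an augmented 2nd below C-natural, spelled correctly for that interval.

A second below C lands on the letter B.
An augmented second spans 3 semitones, so C moves to pitch class 9. On the letter B that is Bbb.

Bbb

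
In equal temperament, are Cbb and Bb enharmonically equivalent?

Cbb is pitch class 10; Bb is pitch class 10.
All spellings map to pitch class 10, so they are enharmonically equivalent.

Yes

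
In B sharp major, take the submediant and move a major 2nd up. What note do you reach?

A##

The submediant of B# major is G##.
A major second (2 semitones) above G## lands on the letter A, giving A##.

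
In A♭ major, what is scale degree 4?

Degree 4 takes the letter 3 steps above A, which is D.
In major, degree 4 sits 5 semitones above the tonic. Ab + 5 semitones is pitch class 1, spelled on D as Db.

Db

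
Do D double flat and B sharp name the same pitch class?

Yes

Dbb = pitch class 0 and B# = pitch class 0 — the same pitch class, so they are enharmonic equivalents.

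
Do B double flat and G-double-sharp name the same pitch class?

Yes

Bbb is pitch class 9; G## is pitch class 9.
All spellings map to pitch class 9, so they are enharmonically equivalent.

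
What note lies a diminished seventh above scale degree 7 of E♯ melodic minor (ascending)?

Scale degree 7 of E# melodic minor (ascending) is D##.
A diminished seventh (9 semitones) above D## lands on the letter C, giving C#.

C#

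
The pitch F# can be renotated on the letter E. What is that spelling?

E##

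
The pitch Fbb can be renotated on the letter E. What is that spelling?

Plain E sits 1 semitone above Fbb, so on the letter E the same pitch needs a flat: Eb.

Eb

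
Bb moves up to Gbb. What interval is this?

diminished sixth

The letter names run B→G, a span of 5 letter steps, so the interval is some kind of sixth.
Bb to Gbb is 7 semitones. A major sixth is 9, so 7 makes it diminished.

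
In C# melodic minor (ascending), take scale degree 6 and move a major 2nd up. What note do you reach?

B#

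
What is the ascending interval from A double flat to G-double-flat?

minor seventh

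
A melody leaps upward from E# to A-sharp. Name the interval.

Counting letters E–F–G–A gives a fourth.
E#→A# = 5 semitones, exactly the perfect fourth.

perfect fourth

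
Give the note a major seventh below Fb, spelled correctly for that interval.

Gbb

F down a major seventh is Gb, so the target letter is G.
From Fb, a major seventh is 11 semitones down: Gbb.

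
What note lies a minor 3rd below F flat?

Db

F down a major third is Db, so the target letter is D.
From Fb, a minor third is 3 semitones down: Db.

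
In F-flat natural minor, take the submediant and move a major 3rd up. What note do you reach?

The submediant of Fb natural minor is Dbb.
A major third (4 semitones) above Dbb lands on the letter F, giving Fb.

Fb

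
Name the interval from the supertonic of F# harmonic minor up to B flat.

The supertonic of F# harmonic minor is G#.
G# up to Bb: letters G→B make it a third; 2 semitones makes it diminished.

diminished third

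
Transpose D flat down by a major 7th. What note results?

D down a major seventh is Eb, so the target letter is E.
From Db, a major seventh is 11 semitones down: Ebb.

Ebb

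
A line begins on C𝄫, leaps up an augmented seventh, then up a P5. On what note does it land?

An augmented seventh up from Cbb is Bb (letter B, 12 semitones up).
A perfect fifth up from Bb is F (letter F, 7 semitones up).

F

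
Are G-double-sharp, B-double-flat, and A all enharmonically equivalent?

Yes

G## = pitch class 9 and Bbb = pitch class 9 and A = pitch class 9 — the same pitch class, so they are enharmonic equivalents.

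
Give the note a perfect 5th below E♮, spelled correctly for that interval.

E down a perfect fifth is A, so the target letter is A.
From E, a perfect fifth is 7 semitones down: A.

A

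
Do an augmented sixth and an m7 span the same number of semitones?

Yes

An augmented sixth spans 10 semitones; a minor seventh spans 10.
They are enharmonically equivalent.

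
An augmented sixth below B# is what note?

D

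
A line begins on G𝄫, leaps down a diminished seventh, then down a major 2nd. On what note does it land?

A diminished seventh down from Gbb is Ab (letter A, 9 semitones down).
A major second down from Ab is Gb (letter G, 2 semitones down).

Gb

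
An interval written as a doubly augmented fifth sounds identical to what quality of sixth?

A doubly augmented fifth spans 9 semitones.
A sixth spanning 9 semitones is major (the major sixth is 9).

major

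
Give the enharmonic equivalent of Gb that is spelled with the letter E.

E##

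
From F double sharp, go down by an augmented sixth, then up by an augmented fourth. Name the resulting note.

D#

An augmented sixth down from F## is A (letter A, 10 semitones down).
An augmented fourth up from A is D# (letter D, 6 semitones up).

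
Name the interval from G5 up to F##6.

The letter names run G→F, a span of 6 letter steps, so the interval is some kind of seventh.
G to F## is 12 semitones. A major seventh is 11, so 12 makes it augmented.

augmented seventh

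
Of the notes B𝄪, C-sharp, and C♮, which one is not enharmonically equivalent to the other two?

C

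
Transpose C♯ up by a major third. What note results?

E#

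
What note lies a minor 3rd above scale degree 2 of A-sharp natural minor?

D#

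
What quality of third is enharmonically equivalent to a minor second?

A minor second spans 1 semitone.
A third spanning 1 semitone is doubly diminished (the major third is 4).

doubly diminished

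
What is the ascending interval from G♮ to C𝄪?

doubly augmented fourth

The letter names run G→C, a span of 3 letter steps, so the interval is some kind of fourth.
G to C## is 7 semitones. A perfect fourth is 5, so 7 makes it doubly augmented.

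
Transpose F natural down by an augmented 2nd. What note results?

Ebb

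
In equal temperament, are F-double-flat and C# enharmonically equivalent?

Fbb is pitch class 3; C# is pitch class 1.
The pitch classes differ (3 vs. 1), so they are not enharmonic equivalents.

No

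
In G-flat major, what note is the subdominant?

The Gb major scale runs Gb Ab Bb Cb Db Eb F.
Degree 4 is Cb.

Cb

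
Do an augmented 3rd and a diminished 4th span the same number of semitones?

No

An augmented third spans 5 semitones; a diminished fourth spans 4.
The spans differ, so they are not enharmonic equivalents.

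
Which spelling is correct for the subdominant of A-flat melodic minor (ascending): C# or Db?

Db

Each scale degree takes a distinct letter name. Degree 4 of a scale on A must use the letter D.
Db and C# are enharmonically the same pitch, but only Db uses the letter D, so it is the correct spelling here.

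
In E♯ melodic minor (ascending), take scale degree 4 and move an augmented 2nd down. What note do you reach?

G

Scale degree 4 of E# melodic minor (ascending) is A#.
An augmented second (3 semitones) below A# lands on the letter G, giving G.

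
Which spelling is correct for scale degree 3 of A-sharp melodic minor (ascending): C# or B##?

Each scale degree takes a distinct letter name. Degree 3 of a scale on A must use the letter C.
C# and B## are enharmonically the same pitch, but only C# uses the letter C, so it is the correct spelling here.

C#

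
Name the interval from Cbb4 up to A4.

doubly augmented sixth

The letter names run C→A, a span of 5 letter steps, so the interval is some kind of sixth.
Cbb to A is 11 semitones. A major sixth is 9, so 11 makes it doubly augmented.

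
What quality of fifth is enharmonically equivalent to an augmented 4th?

An augmented fourth spans 6 semitones.
A fifth spanning 6 semitones is diminished (the perfect fifth is 7).

diminished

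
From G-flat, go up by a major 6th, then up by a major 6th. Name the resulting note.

A major sixth up from Gb is Eb (letter E, 9 semitones up).
A major sixth up from Eb is C (letter C, 9 semitones up).

C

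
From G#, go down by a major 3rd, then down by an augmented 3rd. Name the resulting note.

Cb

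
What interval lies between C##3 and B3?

diminished seventh

The letter names run C→B, a span of 6 letter steps, so the interval is some kind of seventh.
C## to B is 9 semitones. A major seventh is 11, so 9 makes it diminished.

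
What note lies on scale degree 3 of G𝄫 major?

Bbb

Degree 3 takes the letter 2 steps above G, which is B.
In major, degree 3 sits 4 semitones above the tonic. Gbb + 4 semitones is pitch class 9, spelled on B as Bbb.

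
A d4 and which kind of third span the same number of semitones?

A diminished fourth spans 4 semitones.
A third spanning 4 semitones is major (the major third is 4).

major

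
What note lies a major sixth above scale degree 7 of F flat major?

C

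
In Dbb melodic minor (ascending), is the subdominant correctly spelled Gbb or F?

Gbb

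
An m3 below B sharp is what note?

G##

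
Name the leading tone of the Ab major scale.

The Ab major scale runs Ab Bb C Db Eb F G.
Degree 7 is G.

G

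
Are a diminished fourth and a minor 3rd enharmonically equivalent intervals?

No

A diminished fourth spans 4 semitones; a minor third spans 3.
The spans differ, so they are not enharmonic equivalents.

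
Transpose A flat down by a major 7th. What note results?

Bbb

A down a major seventh is Bb, so the target letter is B.
From Ab, a major seventh is 11 semitones down: Bbb.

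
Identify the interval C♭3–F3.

augmented fourth

Counting letters C–D–E–F gives a fourth.
Cb→F = 6 semitones, 1 wider than the perfect fourth (5), so augmented.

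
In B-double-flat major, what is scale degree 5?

Fb

Degree 5 takes the letter 4 steps above B, which is F.
In major, degree 5 sits 7 semitones above the tonic. Bbb + 7 semitones is pitch class 4, spelled on F as Fb.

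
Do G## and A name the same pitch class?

G## is pitch class 9; A is pitch class 9.
All spellings map to pitch class 9, so they are enharmonically equivalent.

Yes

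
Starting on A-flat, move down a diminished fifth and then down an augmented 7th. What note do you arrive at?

Ebb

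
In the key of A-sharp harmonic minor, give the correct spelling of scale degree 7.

Degree 7 takes the letter 6 steps above A, which is G.
In harmonic minor, degree 7 sits 11 semitones above the tonic. A# + 11 semitones is pitch class 9, spelled on G as G##.

G##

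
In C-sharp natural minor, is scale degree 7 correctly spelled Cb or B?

B

Each scale degree takes a distinct letter name. Degree 7 of a scale on C must use the letter B.
B and Cb are enharmonically the same pitch, but only B uses the letter B, so it is the correct spelling here.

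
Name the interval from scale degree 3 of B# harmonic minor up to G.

diminished fourth

Scale degree 3 of B# harmonic minor is D#.
D# up to G: letters D→G make it a fourth; 4 semitones makes it diminished.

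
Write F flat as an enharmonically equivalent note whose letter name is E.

Plain E sits at the same pitch as Fb, so on the letter E the same pitch needs a natural: E.

E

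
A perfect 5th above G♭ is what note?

Db

G up a perfect fifth is D, so the target letter is D.
From Gb, a perfect fifth is 7 semitones up: Db.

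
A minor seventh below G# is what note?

G down a major seventh is Ab, so the target letter is A.
From G#, a minor seventh is 10 semitones down: A#.

A#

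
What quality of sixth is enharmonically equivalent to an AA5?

major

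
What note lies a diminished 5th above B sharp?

F#

B up a perfect fifth is F#, so the target letter is F.
From B#, a diminished fifth is 6 semitones up: F#.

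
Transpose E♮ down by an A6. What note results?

Gb

A sixth below E lands on the letter G.
An augmented sixth spans 10 semitones, so E moves to pitch class 6. On the letter G that is Gb.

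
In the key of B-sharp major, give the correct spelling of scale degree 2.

Degree 2 takes the letter 1 step above B, which is C.
In major, degree 2 sits 2 semitones above the tonic. B# + 2 semitones is pitch class 2, spelled on C as C##.

C##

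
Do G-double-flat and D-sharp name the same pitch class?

No

Gbb is pitch class 5; D# is pitch class 3.
The pitch classes differ (5 vs. 3), so they are not enharmonic equivalents.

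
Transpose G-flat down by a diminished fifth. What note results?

C

A fifth below G lands on the letter C.
A diminished fifth spans 6 semitones, so Gb moves to pitch class 0. On the letter C that is C.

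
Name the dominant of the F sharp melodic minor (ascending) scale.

The F# melodic minor (ascending) scale runs F# G# A B C# D# E#.
Degree 5 is C#.

C#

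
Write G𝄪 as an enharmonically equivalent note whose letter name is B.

G## is pitch class 9. The letter B alone is pitch class 11.
To reach pitch class 9 from B requires an offset of -2 semitones, i.e. double flat: Bbb.

Bbb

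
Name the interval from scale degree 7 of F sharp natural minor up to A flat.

diminished fourth

Scale degree 7 of F# natural minor is E.
E up to Ab: letters E→A make it a fourth; 4 semitones makes it diminished.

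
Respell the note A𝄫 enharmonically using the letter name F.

F##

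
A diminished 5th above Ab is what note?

Ebb

A fifth above A lands on the letter E.
A diminished fifth spans 6 semitones, so Ab moves to pitch class 2. On the letter E that is Ebb.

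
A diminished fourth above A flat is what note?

Dbb

A up a perfect fourth is D, so the target letter is D.
From Ab, a diminished fourth is 4 semitones up: Dbb.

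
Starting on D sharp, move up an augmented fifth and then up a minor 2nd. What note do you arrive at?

B#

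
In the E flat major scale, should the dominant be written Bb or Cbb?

Each scale degree takes a distinct letter name. Degree 5 of a scale on E must use the letter B.
Bb and Cbb are enharmonically the same pitch, but only Bb uses the letter B, so it is the correct spelling here.

Bb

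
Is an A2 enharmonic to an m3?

Yes

An augmented second spans 3 semitones; a minor third spans 3.
They are enharmonically equivalent.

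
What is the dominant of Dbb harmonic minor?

Degree 5 takes the letter 4 steps above D, which is A.
In harmonic minor, degree 5 sits 7 semitones above the tonic. Dbb + 7 semitones is pitch class 7, spelled on A as Abb.

Abb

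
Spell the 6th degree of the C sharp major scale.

A#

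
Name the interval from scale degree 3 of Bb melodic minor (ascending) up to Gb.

Scale degree 3 of Bb melodic minor (ascending) is Db.
Db up to Gb: letters D→G make it a fourth; 5 semitones makes it perfect.

perfect fourth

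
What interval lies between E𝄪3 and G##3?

The letter names run E→G, a span of 2 letter steps, so the interval is some kind of third.
E## to G## is 3 semitones. A major third is 4, so 3 makes it minor.

minor third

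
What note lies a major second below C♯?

B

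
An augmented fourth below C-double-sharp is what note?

G#

A fourth below C lands on the letter G.
An augmented fourth spans 6 semitones, so C## moves to pitch class 8. On the letter G that is G#.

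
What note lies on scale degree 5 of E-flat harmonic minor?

Bb

The Eb harmonic minor scale runs Eb F Gb Ab Bb Cb D.
Degree 5 is Bb.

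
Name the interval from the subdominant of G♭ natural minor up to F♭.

perfect fourth

The subdominant of Gb natural minor is Cb.
Cb up to Fb: letters C→F make it a fourth; 5 semitones makes it perfect.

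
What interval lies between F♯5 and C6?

diminished fifth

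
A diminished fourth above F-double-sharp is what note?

B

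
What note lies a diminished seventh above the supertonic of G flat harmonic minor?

The supertonic of Gb harmonic minor is Ab.
A diminished seventh (9 semitones) above Ab lands on the letter G, giving Gbb.

Gbb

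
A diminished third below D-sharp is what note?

D down a major third is Bb, so the target letter is B.
From D#, a diminished third is 2 semitones down: B##.

B##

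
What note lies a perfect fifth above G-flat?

Db

A fifth above G lands on the letter D.
A perfect fifth spans 7 semitones, so Gb moves to pitch class 1. On the letter D that is Db.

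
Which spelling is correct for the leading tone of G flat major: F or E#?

F

Each scale degree takes a distinct letter name. Degree 7 of a scale on G must use the letter F.
F and E# are enharmonically the same pitch, but only F uses the letter F, so it is the correct spelling here.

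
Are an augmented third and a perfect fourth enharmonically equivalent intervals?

Yes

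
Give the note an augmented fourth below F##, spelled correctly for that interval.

C#

F down a perfect fourth is C, so the target letter is C.
From F##, an augmented fourth is 6 semitones down: C#.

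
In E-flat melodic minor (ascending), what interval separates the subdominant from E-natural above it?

augmented fifth

The subdominant of Eb melodic minor (ascending) is Ab.
Ab up to E: letters A→E make it a fifth; 8 semitones makes it augmented.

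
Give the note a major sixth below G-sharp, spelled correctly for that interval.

B

A sixth below G lands on the letter B.
A major sixth spans 9 semitones, so G# moves to pitch class 11. On the letter B that is B.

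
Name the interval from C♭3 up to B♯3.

doubly augmented seventh

Counting letters C–D–E–F–G–A–B gives a seventh.
Cb→B# = 13 semitones, 2 wider than the major seventh (11), so doubly augmented.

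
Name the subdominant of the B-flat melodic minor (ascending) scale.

Eb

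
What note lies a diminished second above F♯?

A second above F lands on the letter G.
A diminished second spans 0 semitones, so F# moves to pitch class 6. On the letter G that is Gb.

Gb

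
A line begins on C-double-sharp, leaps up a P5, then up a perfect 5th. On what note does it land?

A perfect fifth up from C## is G## (letter G, 7 semitones up).
A perfect fifth up from G## is D## (letter D, 7 semitones up).

D##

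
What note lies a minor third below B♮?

G#

A third below B lands on the letter G.
A minor third spans 3 semitones, so B moves to pitch class 8. On the letter G that is G#.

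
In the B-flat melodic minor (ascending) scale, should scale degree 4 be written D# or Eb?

Eb

Each scale degree takes a distinct letter name. Degree 4 of a scale on B must use the letter E.
Eb and D# are enharmonically the same pitch, but only Eb uses the letter E, so it is the correct spelling here.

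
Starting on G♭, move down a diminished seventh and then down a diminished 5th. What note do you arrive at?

A diminished seventh down from Gb is A (letter A, 9 semitones down).
A diminished fifth down from A is D# (letter D, 6 semitones down).

D#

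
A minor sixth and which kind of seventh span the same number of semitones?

doubly diminished

A minor sixth spans 8 semitones.
A seventh spanning 8 semitones is doubly diminished (the major seventh is 11).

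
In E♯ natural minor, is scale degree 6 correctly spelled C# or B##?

Each scale degree takes a distinct letter name. Degree 6 of a scale on E must use the letter C.
C# and B## are enharmonically the same pitch, but only C# uses the letter C, so it is the correct spelling here.

C#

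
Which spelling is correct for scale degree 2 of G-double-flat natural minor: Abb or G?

Each scale degree takes a distinct letter name. Degree 2 of a scale on G must use the letter A.
Abb and G are enharmonically the same pitch, but only Abb uses the letter A, so it is the correct spelling here.

Abb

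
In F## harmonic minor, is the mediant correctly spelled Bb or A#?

A#

Each scale degree takes a distinct letter name. Degree 3 of a scale on F must use the letter A.
A# and Bb are enharmonically the same pitch, but only A# uses the letter A, so it is the correct spelling here.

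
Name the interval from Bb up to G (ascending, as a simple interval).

The letter names run B→G, a span of 5 letter steps, so the interval is some kind of sixth.
Bb to G is 9 semitones. A major sixth is 9, so 9 makes it major.

major sixth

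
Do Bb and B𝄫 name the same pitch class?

No

Bb is pitch class 10; Bbb is pitch class 9.
The pitch classes differ (10 vs. 9), so they are not enharmonic equivalents.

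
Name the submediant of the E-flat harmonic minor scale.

Degree 6 takes the letter 5 steps above E, which is C.
In harmonic minor, degree 6 sits 8 semitones above the tonic. Eb + 8 semitones is pitch class 11, spelled on C as Cb.

Cb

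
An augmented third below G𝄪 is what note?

A third below G lands on the letter E.
An augmented third spans 5 semitones, so G## moves to pitch class 4. On the letter E that is E.

E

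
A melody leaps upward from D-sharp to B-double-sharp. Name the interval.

Counting letters D–E–F–G–A–B gives a sixth.
D#→B## = 10 semitones, 1 wider than the major sixth (9), so augmented.

augmented sixth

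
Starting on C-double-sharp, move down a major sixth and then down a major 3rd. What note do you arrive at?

A major sixth down from C## is E# (letter E, 9 semitones down).
A major third down from E# is C# (letter C, 4 semitones down).

C#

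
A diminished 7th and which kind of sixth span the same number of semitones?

major

A diminished seventh spans 9 semitones.
A sixth spanning 9 semitones is major (the major sixth is 9).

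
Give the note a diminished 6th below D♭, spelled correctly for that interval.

F#

A sixth below D lands on the letter F.
A diminished sixth spans 7 semitones, so Db moves to pitch class 6. On the letter F that is F#.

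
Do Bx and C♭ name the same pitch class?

No

B## is pitch class 1; Cb is pitch class 11.
The pitch classes differ (1 vs. 11), so they are not enharmonic equivalents.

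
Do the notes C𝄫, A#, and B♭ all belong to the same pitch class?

Yes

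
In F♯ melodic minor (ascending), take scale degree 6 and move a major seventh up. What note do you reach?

C##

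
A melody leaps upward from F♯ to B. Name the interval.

The letter names run F→B, a span of 3 letter steps, so the interval is some kind of fourth.
F# to B is 5 semitones. A perfect fourth is 5, so 5 makes it perfect.

perfect fourth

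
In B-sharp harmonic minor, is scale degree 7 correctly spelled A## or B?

Each scale degree takes a distinct letter name. Degree 7 of a scale on B must use the letter A.
A## and B are enharmonically the same pitch, but only A## uses the letter A, so it is the correct spelling here.

A##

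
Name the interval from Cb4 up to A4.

augmented sixth

Counting letters C–D–E–F–G–A gives a sixth.
Cb→A = 10 semitones, 1 wider than the major sixth (9), so augmented.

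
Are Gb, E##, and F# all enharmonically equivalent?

Yes

Gb = pitch class 6 and E## = pitch class 6 and F# = pitch class 6 — the same pitch class, so they are enharmonic equivalents.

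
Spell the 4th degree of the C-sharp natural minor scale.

Degree 4 takes the letter 3 steps above C, which is F.
In natural minor, degree 4 sits 5 semitones above the tonic. C# + 5 semitones is pitch class 6, spelled on F as F#.

F#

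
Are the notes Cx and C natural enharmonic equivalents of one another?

C## is pitch class 2; C is pitch class 0.
The pitch classes differ (2 vs. 0), so they are not enharmonic equivalents.

No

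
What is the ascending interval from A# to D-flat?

doubly diminished fourth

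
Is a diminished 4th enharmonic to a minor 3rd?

A diminished fourth spans 4 semitones; a minor third spans 3.
The spans differ, so they are not enharmonic equivalents.

No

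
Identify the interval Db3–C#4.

augmented seventh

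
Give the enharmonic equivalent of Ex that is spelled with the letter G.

Gb

E## is pitch class 6. The letter G alone is pitch class 7.
To reach pitch class 6 from G requires an offset of -1 semitone, i.e. flat: Gb.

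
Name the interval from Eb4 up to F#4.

augmented second

Counting letters E–F gives a second.
Eb→F# = 3 semitones, 1 wider than the major second (2), so augmented.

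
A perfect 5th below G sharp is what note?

G down a perfect fifth is C, so the target letter is C.
From G#, a perfect fifth is 7 semitones down: C#.

C#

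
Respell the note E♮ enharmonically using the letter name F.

Plain F sits 1 semitone above E, so on the letter F the same pitch needs a flat: Fb.

Fb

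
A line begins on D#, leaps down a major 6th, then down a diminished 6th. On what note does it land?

A##

A major sixth down from D# is F# (letter F, 9 semitones down).
A diminished sixth down from F# is A## (letter A, 7 semitones down).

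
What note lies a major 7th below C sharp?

D

C down a major seventh is Db, so the target letter is D.
From C#, a major seventh is 11 semitones down: D.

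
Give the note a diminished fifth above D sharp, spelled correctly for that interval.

A

A fifth above D lands on the letter A.
A diminished fifth spans 6 semitones, so D# moves to pitch class 9. On the letter A that is A.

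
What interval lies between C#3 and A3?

minor sixth

The letter names run C→A, a span of 5 letter steps, so the interval is some kind of sixth.
C# to A is 8 semitones. A major sixth is 9, so 8 makes it minor.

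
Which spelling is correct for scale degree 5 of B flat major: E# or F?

F

Each scale degree takes a distinct letter name. Degree 5 of a scale on B must use the letter F.
F and E# are enharmonically the same pitch, but only F uses the letter F, so it is the correct spelling here.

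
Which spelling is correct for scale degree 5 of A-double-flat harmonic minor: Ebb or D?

Each scale degree takes a distinct letter name. Degree 5 of a scale on A must use the letter E.
Ebb and D are enharmonically the same pitch, but only Ebb uses the letter E, so it is the correct spelling here.

Ebb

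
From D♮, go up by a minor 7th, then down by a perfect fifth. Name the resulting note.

F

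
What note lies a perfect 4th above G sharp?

A fourth above G lands on the letter C.
A perfect fourth spans 5 semitones, so G# moves to pitch class 1. On the letter C that is C#.

C#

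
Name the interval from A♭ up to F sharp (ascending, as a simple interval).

augmented sixth

The letter names run A→F, a span of 5 letter steps, so the interval is some kind of sixth.
Ab to F# is 10 semitones. A major sixth is 9, so 10 makes it augmented.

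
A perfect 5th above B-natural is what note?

F#

B up a perfect fifth is F#, so the target letter is F.
From B, a perfect fifth is 7 semitones up: F#.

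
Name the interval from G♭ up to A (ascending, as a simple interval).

The letter names run G→A, a span of 1 letter step, so the interval is some kind of second.
Gb to A is 3 semitones. A major second is 2, so 3 makes it augmented.

augmented second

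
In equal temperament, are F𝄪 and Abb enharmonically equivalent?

Yes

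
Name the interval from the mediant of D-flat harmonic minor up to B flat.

The mediant of Db harmonic minor is Fb.
Fb up to Bb: letters F→B make it a fourth; 6 semitones makes it augmented.

augmented fourth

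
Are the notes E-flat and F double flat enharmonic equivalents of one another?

Yes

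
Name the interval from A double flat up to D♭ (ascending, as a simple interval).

augmented fourth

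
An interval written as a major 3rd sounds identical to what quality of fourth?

diminished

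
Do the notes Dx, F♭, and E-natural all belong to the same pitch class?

Yes

D## = pitch class 4 and Fb = pitch class 4 and E = pitch class 4 — the same pitch class, so they are enharmonic equivalents.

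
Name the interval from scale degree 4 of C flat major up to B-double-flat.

Scale degree 4 of Cb major is Fb.
Fb up to Bbb: letters F→B make it a fourth; 5 semitones makes it perfect.

perfect fourth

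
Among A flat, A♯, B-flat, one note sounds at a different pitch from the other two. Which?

In 12-tone equal temperament, enharmonic equivalents share a pitch class. Ab is pitch class 8; A# is pitch class 10; Bb is pitch class 10.
A# and Bb share pitch class 10, while Ab is pitch class 8.

Ab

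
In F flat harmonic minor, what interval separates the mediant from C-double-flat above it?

The mediant of Fb harmonic minor is Abb.
Abb up to Cbb: letters A→C make it a third; 3 semitones makes it minor.

minor third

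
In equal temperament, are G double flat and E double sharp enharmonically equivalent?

No

Gbb is pitch class 5; E## is pitch class 6.
The pitch classes differ (5 vs. 6), so they are not enharmonic equivalents.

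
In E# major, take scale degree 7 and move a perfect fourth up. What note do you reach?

Scale degree 7 of E# major is D##.
A perfect fourth (5 semitones) above D## lands on the letter G, giving G##.

G##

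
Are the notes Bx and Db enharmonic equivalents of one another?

Yes

B## = pitch class 1 and Db = pitch class 1 — the same pitch class, so they are enharmonic equivalents.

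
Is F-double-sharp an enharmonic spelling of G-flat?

No

F## is pitch class 7; Gb is pitch class 6.
The pitch classes differ (7 vs. 6), so they are not enharmonic equivalents.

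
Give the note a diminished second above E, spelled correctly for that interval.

E up a major second is F#, so the target letter is F.
From E, a diminished second is 0 semitones up: Fb.

Fb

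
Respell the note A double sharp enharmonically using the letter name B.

B

Plain B sits at the same pitch as A##, so on the letter B the same pitch needs a natural: B.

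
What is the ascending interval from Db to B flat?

major sixth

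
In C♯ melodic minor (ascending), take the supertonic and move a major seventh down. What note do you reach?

E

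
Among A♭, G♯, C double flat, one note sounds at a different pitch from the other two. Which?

Cbb

In 12-tone equal temperament, enharmonic equivalents share a pitch class. Ab is pitch class 8; G# is pitch class 8; Cbb is pitch class 10.
Ab and G# share pitch class 8, while Cbb is pitch class 10.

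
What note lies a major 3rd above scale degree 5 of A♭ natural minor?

G

Scale degree 5 of Ab natural minor is Eb.
A major third (4 semitones) above Eb lands on the letter G, giving G.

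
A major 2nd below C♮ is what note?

C down a major second is Bb, so the target letter is B.
From C, a major second is 2 semitones down: Bb.

Bb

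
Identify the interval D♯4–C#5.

minor seventh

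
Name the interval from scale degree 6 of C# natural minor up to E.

perfect fifth

Scale degree 6 of C# natural minor is A.
A up to E: letters A→E make it a fifth; 7 semitones makes it perfect.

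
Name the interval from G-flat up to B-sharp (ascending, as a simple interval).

doubly augmented third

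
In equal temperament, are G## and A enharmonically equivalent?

Yes

G## = pitch class 9 and A = pitch class 9 — the same pitch class, so they are enharmonic equivalents.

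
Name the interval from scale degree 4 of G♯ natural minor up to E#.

Scale degree 4 of G# natural minor is C#.
C# up to E#: letters C→E make it a third; 4 semitones makes it major.

major third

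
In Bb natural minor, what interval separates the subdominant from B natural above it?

The subdominant of Bb natural minor is Eb.
Eb up to B: letters E→B make it a fifth; 8 semitones makes it augmented.

augmented fifth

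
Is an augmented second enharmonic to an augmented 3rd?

No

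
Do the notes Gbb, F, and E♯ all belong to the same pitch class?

Yes

Gbb = pitch class 5 and F = pitch class 5 and E# = pitch class 5 — the same pitch class, so they are enharmonic equivalents.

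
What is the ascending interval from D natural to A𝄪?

Counting letters D–E–F–G–A gives a fifth.
D→A## = 9 semitones, 2 wider than the perfect fifth (7), so doubly augmented.

doubly augmented fifth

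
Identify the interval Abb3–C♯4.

doubly augmented third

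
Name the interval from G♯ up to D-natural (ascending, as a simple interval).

diminished fifth

Counting letters G–A–B–C–D gives a fifth.
G#→D = 6 semitones, 1 narrower than the perfect fifth (7), so diminished.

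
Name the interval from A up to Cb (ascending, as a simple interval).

Counting letters A–B–C gives a third.
A→Cb = 2 semitones, 2 narrower than the major third (4), so diminished.

diminished third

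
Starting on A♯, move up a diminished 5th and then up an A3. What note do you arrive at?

G##

A diminished fifth up from A# is E (letter E, 6 semitones up).
An augmented third up from E is G## (letter G, 5 semitones up).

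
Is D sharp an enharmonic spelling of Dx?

D# is pitch class 3; D## is pitch class 4.
The pitch classes differ (3 vs. 4), so they are not enharmonic equivalents.

No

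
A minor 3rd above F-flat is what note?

Abb

F up a major third is A, so the target letter is A.
From Fb, a minor third is 3 semitones up: Abb.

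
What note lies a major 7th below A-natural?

A down a major seventh is Bb, so the target letter is B.
From A, a major seventh is 11 semitones down: Bb.

Bb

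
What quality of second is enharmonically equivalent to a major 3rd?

doubly augmented

A major third spans 4 semitones.
A second spanning 4 semitones is doubly augmented (the major second is 2).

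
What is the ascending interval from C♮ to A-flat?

minor sixth

Counting letters C–D–E–F–G–A gives a sixth.
C→Ab = 8 semitones, 1 narrower than the major sixth (9), so minor.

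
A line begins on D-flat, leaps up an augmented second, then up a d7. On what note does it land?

An augmented second up from Db is E (letter E, 3 semitones up).
A diminished seventh up from E is Db (letter D, 9 semitones up).

Db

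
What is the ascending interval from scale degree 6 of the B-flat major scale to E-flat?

minor sixth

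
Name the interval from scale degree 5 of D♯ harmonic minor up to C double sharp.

major third

Scale degree 5 of D# harmonic minor is A#.
A# up to C##: letters A→C make it a third; 4 semitones makes it major.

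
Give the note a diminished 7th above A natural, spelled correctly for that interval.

Gb

A seventh above A lands on the letter G.
A diminished seventh spans 9 semitones, so A moves to pitch class 6. On the letter G that is Gb.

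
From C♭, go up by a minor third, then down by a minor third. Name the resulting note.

A minor third up from Cb is Ebb (letter E, 3 semitones up).
A minor third down from Ebb is Cb (letter C, 3 semitones down).

Cb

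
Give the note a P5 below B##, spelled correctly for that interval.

A fifth below B lands on the letter E.
A perfect fifth spans 7 semitones, so B## moves to pitch class 6. On the letter E that is E##.

E##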